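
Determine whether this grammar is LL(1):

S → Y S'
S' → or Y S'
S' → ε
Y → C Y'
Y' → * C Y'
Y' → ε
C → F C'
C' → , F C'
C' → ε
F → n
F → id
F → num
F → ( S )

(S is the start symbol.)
Yes, the grammar is LL(1).

Relevant sets:
  FOLLOW(S') = { $, ')' }
  FOLLOW(Y') = { $, ')', 'or' }
  FOLLOW(C') = { $, ')', '*', 'or' }

For S':
  PREDICT(S' → or Y S') = { 'or' }
  PREDICT(S' → ε) = { $, ')' }
For Y':
  PREDICT(Y' → '*' C Y') = { '*' }
  PREDICT(Y' → ε) = { $, ')', 'or' }
For C':
  PREDICT(C' → ',' F C') = { ',' }
  PREDICT(C' → ε) = { $, ')', '*', 'or' }
For F:
  PREDICT(F → n) = { 'n' }
  PREDICT(F → id) = { 'id' }
  PREDICT(F → num) = { 'num' }
  PREDICT(F → '(' S ')') = { '(' }
S, Y, C have a single production, so nothing to check there.

All predict sets are disjoint. The grammar IS LL(1).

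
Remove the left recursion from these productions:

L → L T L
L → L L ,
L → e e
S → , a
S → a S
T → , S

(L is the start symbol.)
L is directly left-recursive. The standard transformation for
  A → A α₁ | ... | A α_m | β₁ | ... | β_n
is
  A  → β₁ A' | ... | β_n A'
  A' → α₁ A' | ... | α_m A' | ε

L → e e becomes L → e e L'
L → L T L becomes L' → T L L'
L → L L , becomes L' → L , L'
Add L' → ε

Productions for other non-terminals are unchanged:
  S → , a
  S → a S
  T → , S

Resulting grammar:
L → e e L'
L' → T L L'
L' → L , L'
L' → ε
S → , a
S → a S
T → , S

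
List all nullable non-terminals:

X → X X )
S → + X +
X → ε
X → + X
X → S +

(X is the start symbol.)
ε-productions: X → ε
So X is immediately nullable.
No further non-terminal can be added: every production for the remaining non-terminals contains a terminal or a non-nullable non-terminal.
Nullable = { 'X' }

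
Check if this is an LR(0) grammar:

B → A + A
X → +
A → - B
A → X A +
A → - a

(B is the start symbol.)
Yes, the grammar is LR(0)

Augment with B' → B and build the canonical LR(0) collection (I0 = CLOSURE({[B' → . B]}), then GOTO on every symbol after a dot until no new states appear). It has 12 states:
  I0: { [A → . - B], [A → . - a], [A → . X A +], [B → . A + A], [B' → . B], [X → . +] }  — shift
  I1: { [X → + .] }  — reduce
  I2: { [A → - . B], [A → - . a], [A → . - B], [A → . - a], [A → . X A +], [B → . A + A], [X → . +] }  — shift
  I3: { [B → A . + A] }  — shift
  I4: { [B' → B .] }  — accept
  I5: { [A → . - B], [A → . - a], [A → . X A +], [A → X . A +], [X → . +] }  — shift
  I6: { [A → X A . +] }  — shift
  I7: { [A → X A + .] }  — reduce
  I8: { [A → . - B], [A → . - a], [A → . X A +], [B → A + . A], [X → . +] }  — shift
  I9: { [B → A + A .] }  — reduce
  I10: { [A → - B .] }  — reduce
  I11: { [A → - a .] }  — reduce

Every state is either a pure shift/goto state or contains exactly one complete item and nothing to shift — no conflicts. The grammar is LR(0).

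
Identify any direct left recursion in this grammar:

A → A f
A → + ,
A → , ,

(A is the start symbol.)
Yes, A is left-recursive

Direct left recursion occurs when N → N α for some non-terminal N (the right-hand side begins with the left-hand side itself).

A → A f: LEFT RECURSIVE (starts with A)
A → + ,: starts with '+'
A → , ,: starts with ','

The grammar has direct left recursion on: A.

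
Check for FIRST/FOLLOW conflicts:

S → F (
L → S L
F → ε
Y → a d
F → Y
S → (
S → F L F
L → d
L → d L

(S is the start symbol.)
Yes. F → Y with FOLLOW(F) on { 'a' }

Nullable non-terminals: F.
FIRST sets used below: FIRST(Y) = { 'a' }

F: nullable alternative(s) F → ε; FOLLOW(F) = { $, '(', 'a', 'd' }
  F → ε: FIRST \ {ε} = { } — this is the only nullable alternative, skip
  F → Y: FIRST \ {ε} = { 'a' } — overlaps FOLLOW(F) on { 'a' }: CONFLICT

L, S, Y have no nullable alternative, so no FIRST/FOLLOW check is needed there.

So the grammar has 1 FIRST/FOLLOW conflict (marked CONFLICT above).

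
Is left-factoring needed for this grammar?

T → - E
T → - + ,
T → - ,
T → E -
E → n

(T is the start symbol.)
Left-factoring is needed when two productions for the same non-terminal
share a common prefix on the right-hand side.

Productions for T:
  T → - E
  T → - + ,
  T → - ,
  T → E -

Found common prefix '-' in productions for T

Answer: Yes, T has productions with common prefix '-'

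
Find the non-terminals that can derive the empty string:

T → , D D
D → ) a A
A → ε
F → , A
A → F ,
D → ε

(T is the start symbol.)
{ 'A', 'D' }

A non-terminal is nullable if it can derive ε (the empty string): either it has an ε-production, or it has a production whose right-hand side consists entirely of nullable non-terminals.

ε-productions: A → ε, D → ε
So A, D are immediately nullable.
No further non-terminal can be added: every production for the remaining non-terminals contains a terminal or a non-nullable non-terminal.
Nullable = { 'A', 'D' }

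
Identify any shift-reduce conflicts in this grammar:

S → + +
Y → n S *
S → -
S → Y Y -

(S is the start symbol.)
No shift-reduce conflicts

Augment with S' → S and build the canonical LR(0) collection (I0 = CLOSURE({[S' → . S]}), then GOTO on every symbol after a dot until no new states appear). It has 11 states:
  I0: { [S → . + +], [S → . -], [S → . Y Y -], [S' → . S], [Y → . n S *] }  — shift
  I1: { [S → + . +] }  — shift
  I2: { [S → - .] }  — reduce
  I3: { [S' → S .] }  — accept
  I4: { [S → Y . Y -], [Y → . n S *] }  — shift
  I5: { [S → . + +], [S → . -], [S → . Y Y -], [Y → . n S *], [Y → n . S *] }  — shift
  I6: { [Y → n S . *] }  — shift
  I7: { [Y → n S * .] }  — reduce
  I8: { [S → Y Y . -] }  — shift
  I9: { [S → Y Y - .] }  — reduce
  I10: { [S → + + .] }  — reduce

No state contains both a complete item and a shift item.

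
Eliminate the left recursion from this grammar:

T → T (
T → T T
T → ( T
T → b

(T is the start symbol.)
T → ( T T'
T → b T'
T' → ( T'
T' → T T'
T' → ε

T is directly left-recursive. The standard transformation for
  A → A α₁ | ... | A α_m | β₁ | ... | β_n
is
  A  → β₁ A' | ... | β_n A'
  A' → α₁ A' | ... | α_m A' | ε

T → ( T becomes T → ( T T'
T → b becomes T → b T'
T → T ( becomes T' → ( T'
T → T T becomes T' → T T'
Add T' → ε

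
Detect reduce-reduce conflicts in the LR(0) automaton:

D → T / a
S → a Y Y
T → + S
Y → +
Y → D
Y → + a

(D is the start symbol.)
A reduce-reduce conflict occurs when an LR(0) state has two complete items [A → α .] and [B → β .] — both call for a reduction, and with no lookahead the parser cannot choose between them.

Augment with D' → D and build the canonical LR(0) collection (I0 = CLOSURE({[D' → . D]}), then GOTO on every symbol after a dot until no new states appear). It has 13 states:
  I0: { [D → . T / a], [D' → . D], [T → . + S] }  — shift
  I1: { [S → . a Y Y], [T → + . S] }  — shift
  I2: { [D' → D .] }  — accept
  I3: { [D → T . / a] }  — shift
  I4: { [D → T / . a] }  — shift
  I5: { [D → T / a .] }  — reduce
  I6: { [T → + S .] }  — reduce
  I7: { [D → . T / a], [S → a . Y Y], [T → . + S], [Y → . + a], [Y → . +], [Y → . D] }  — shift
  I8: { [S → . a Y Y], [T → + . S], [Y → + . a], [Y → + .] }  — shift, reduce
  I9: { [Y → D .] }  — reduce
  I10: { [D → . T / a], [S → a Y . Y], [T → . + S], [Y → . + a], [Y → . +], [Y → . D] }  — shift
  I11: { [S → a Y Y .] }  — reduce
  I12: { [D → . T / a], [S → a . Y Y], [T → . + S], [Y → + a .], [Y → . + a], [Y → . +], [Y → . D] }  — shift, reduce

No state contains more than one complete item.

Answer: No reduce-reduce conflicts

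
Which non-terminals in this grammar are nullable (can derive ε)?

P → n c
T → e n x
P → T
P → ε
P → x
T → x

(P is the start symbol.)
{ 'P' }

ε-productions: P → ε
So P is immediately nullable.
No further non-terminal can be added: every production for the remaining non-terminals contains a terminal or a non-nullable non-terminal.
Nullable = { 'P' }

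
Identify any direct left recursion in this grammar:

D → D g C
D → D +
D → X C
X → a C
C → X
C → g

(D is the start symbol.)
Direct left recursion occurs when N → N α for some non-terminal N (the right-hand side begins with the left-hand side itself).

D → D g C: LEFT RECURSIVE (starts with D)
D → D +: LEFT RECURSIVE (starts with D)
D → X C: starts with X
X → a C: starts with a
C → X: starts with X
C → g: starts with g

The grammar has direct left recursion on: D.

Answer: Yes, D is left-recursive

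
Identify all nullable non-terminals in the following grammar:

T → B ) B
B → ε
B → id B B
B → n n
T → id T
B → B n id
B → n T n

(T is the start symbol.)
A non-terminal is nullable if it can derive ε (the empty string): either it has an ε-production, or it has a production whose right-hand side consists entirely of nullable non-terminals.

ε-productions: B → ε
So B is immediately nullable.
No further non-terminal can be added: every production for the remaining non-terminals contains a terminal or a non-nullable non-terminal.
Nullable = { 'B' }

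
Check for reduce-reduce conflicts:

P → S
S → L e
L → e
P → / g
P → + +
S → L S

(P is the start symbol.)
Yes — I8: [L → e .] vs [S → L e .]

Augment with P' → P and build the canonical LR(0) collection (I0 = CLOSURE({[P' → . P]}), then GOTO on every symbol after a dot until no new states appear). It has 11 states:
  I0: { [L → . e], [P → . + +], [P → . / g], [P → . S], [P' → . P], [S → . L S], [S → . L e] }  — shift
  I1: { [P → + . +] }  — shift
  I2: { [P → / . g] }  — shift
  I3: { [L → . e], [S → . L S], [S → . L e], [S → L . S], [S → L . e] }  — shift
  I4: { [P' → P .] }  — accept
  I5: { [P → S .] }  — reduce
  I6: { [L → e .] }  — reduce
  I7: { [S → L S .] }  — reduce
  I8: { [L → e .], [S → L e .] }  — 2 reduces
  I9: { [P → / g .] }  — reduce
  I10: { [P → + + .] }  — reduce

I8 contains complete items [L → e .], [S → L e .] — reduce-reduce conflict.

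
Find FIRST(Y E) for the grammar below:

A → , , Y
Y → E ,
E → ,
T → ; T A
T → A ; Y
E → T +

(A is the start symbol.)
FIRST sets of the non-terminals involved (from the grammar, by fixed-point iteration):
  FIRST(Y) = { ',', ';' }

To compute FIRST(Y E), process the symbols left to right:
Symbol Y is a non-terminal. Add FIRST(Y) \ {ε} = { ',', ';' }
Y is not nullable (ε ∉ FIRST(Y)), so stop here.
FIRST(Y E) = { ',', ';' }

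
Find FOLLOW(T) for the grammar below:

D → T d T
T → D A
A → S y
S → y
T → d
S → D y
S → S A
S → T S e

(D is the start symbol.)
{ $, 'd', 'y' }

In D → T d T: T is followed by d T, add FIRST(d T) \ {ε} = { 'd' }
In D → T d T: T is at the end, add FOLLOW(D)
In S → T S e: T is followed by S e, add FIRST(S e) \ {ε} = { 'd', 'y' }

The FOLLOW sets referred to above (computed the same way, to a fixed point):
  FOLLOW(D) = { $, 'd', 'y' }

Taking the union: FOLLOW(T) = { $, 'd', 'y' }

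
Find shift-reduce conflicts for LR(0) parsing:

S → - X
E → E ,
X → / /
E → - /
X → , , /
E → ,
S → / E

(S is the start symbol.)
Yes — I6: [S → / E .] vs [E → E . ,]

A shift-reduce conflict occurs when an LR(0) state has both:
  - a complete (reduce) item [A → α .] (dot at the end), and
  - a shift item [B → β . c γ] (dot before a terminal).

Augment with S' → S and build the canonical LR(0) collection (I0 = CLOSURE({[S' → . S]}), then GOTO on every symbol after a dot until no new states appear). It has 15 states:
  I0: { [S → . - X], [S → . / E], [S' → . S] }  — shift
  I1: { [S → - . X], [X → . , , /], [X → . / /] }  — shift
  I2: { [E → . ,], [E → . - /], [E → . E ,], [S → / . E] }  — shift
  I3: { [S' → S .] }  — accept
  I4: { [E → , .] }  — reduce
  I5: { [E → - . /] }  — shift
  I6: { [E → E . ,], [S → / E .] }  — shift, reduce
  I7: { [E → E , .] }  — reduce
  I8: { [E → - / .] }  — reduce
  I9: { [X → , . , /] }  — shift
  I10: { [X → / . /] }  — shift
  I11: { [S → - X .] }  — reduce
  I12: { [X → / / .] }  — reduce
  I13: { [X → , , . /] }  — shift
  I14: { [X → , , / .] }  — reduce

I6 contains reduce item [S → / E .] and shift item [E → E . ,] — shift-reduce conflict.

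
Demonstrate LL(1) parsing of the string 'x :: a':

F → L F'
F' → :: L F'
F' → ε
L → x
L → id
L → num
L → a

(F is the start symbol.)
Stack is shown with the top on the left.

Stack      Input     Action
---------------------------
F $        x :: a $  output F → L F'
L F' $     x :: a $  output L → x
x F' $     x :: a $  match 'x'
F' $       :: a $    output F' → :: L F'
:: L F' $  :: a $    match '::'
L F' $     a $       output L → a
a F' $     a $       match 'a'
F' $       $         output F' → ε
$          $         accept

The string is accepted.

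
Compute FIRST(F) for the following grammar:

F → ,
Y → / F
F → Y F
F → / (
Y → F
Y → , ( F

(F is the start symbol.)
{ ',', '/' }

To compute FIRST(F), examine every production with F on the left-hand side, reading each right-hand side left to right until a non-nullable symbol is reached.

FIRST sets of the other non-terminals involved (by the same procedure, iterated to a fixed point):
  FIRST(Y) = { ',', '/' }

From F → ,:
  - ',' is a terminal: add ',' and stop
From F → Y F:
  - Y is a non-terminal: add FIRST(Y) \ {ε} = { ',', '/' }
    Y is not nullable, so stop
From F → / (:
  - '/' is a terminal: add '/' and stop

Collecting: FIRST(F) = { ',', '/' }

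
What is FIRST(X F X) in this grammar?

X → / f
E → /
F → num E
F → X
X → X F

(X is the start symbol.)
{ '/' }

FIRST sets of the non-terminals involved (from the grammar, by fixed-point iteration):
  FIRST(X) = { '/' }

To compute FIRST(X F X), process the symbols left to right:
Symbol X is a non-terminal. Add FIRST(X) \ {ε} = { '/' }
X is not nullable (ε ∉ FIRST(X)), so stop here.
FIRST(X F X) = { '/' }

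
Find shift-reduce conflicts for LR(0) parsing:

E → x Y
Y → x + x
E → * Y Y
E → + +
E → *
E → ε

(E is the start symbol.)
Yes — I0: [E → .] vs [E → . *]; I1: [E → * .] vs [Y → . x + x]

Augment with E' → E and build the canonical LR(0) collection (I0 = CLOSURE({[E' → . E]}), then GOTO on every symbol after a dot until no new states appear). It has 12 states:
  I0: { [E → . * Y Y], [E → . *], [E → . + +], [E → . x Y], [E → .], [E' → . E] }  — shift, reduce
  I1: { [E → * . Y Y], [E → * .], [Y → . x + x] }  — shift, reduce
  I2: { [E → + . +] }  — shift
  I3: { [E' → E .] }  — accept
  I4: { [E → x . Y], [Y → . x + x] }  — shift
  I5: { [E → x Y .] }  — reduce
  I6: { [Y → x . + x] }  — shift
  I7: { [Y → x + . x] }  — shift
  I8: { [Y → x + x .] }  — reduce
  I9: { [E → + + .] }  — reduce
  I10: { [E → * Y . Y], [Y → . x + x] }  — shift
  I11: { [E → * Y Y .] }  — reduce

I0 contains reduce item [E → .] and shift items [E → . *], [E → . * Y Y], [E → . + +], [E → . x Y] — shift-reduce conflict.
I1 contains reduce item [E → * .] and shift item [Y → . x + x] — shift-reduce conflict.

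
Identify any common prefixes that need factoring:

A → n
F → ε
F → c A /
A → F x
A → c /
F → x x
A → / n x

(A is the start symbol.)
No, left-factoring is not needed

Left-factoring is needed when two productions for the same non-terminal
share a common prefix on the right-hand side.

Productions for A:
  A → n
  A → F x
  A → c /
  A → / n x
Productions for F:
  F → ε
  F → c A /
  F → x x

No common prefixes found.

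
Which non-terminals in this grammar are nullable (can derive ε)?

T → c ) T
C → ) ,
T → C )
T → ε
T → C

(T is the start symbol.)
{ 'T' }

A non-terminal is nullable if it can derive ε (the empty string): either it has an ε-production, or it has a production whose right-hand side consists entirely of nullable non-terminals.

ε-productions: T → ε
So T is immediately nullable.
No further non-terminal can be added: every production for the remaining non-terminals contains a terminal or a non-nullable non-terminal.
Nullable = { 'T' }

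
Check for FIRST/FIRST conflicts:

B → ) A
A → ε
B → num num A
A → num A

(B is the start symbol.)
No FIRST/FIRST conflicts.

A FIRST/FIRST conflict occurs when two productions N → α and N → β for the same non-terminal have FIRST(α) ∩ FIRST(β) ≠ ∅ (with ε ∈ FIRST of a nullable right-hand side, so two nullable alternatives also conflict).

Productions for B:
  B → ) A: FIRST = { ')' }
  B → num num A: FIRST = { 'num' }
Productions for A:
  A → ε: FIRST = { ε }
  A → num A: FIRST = { 'num' }

All alternatives of each non-terminal have pairwise disjoint FIRST sets.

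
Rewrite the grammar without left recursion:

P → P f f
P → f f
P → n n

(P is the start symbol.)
P is directly left-recursive. The standard transformation for
  A → A α₁ | ... | A α_m | β₁ | ... | β_n
is
  A  → β₁ A' | ... | β_n A'
  A' → α₁ A' | ... | α_m A' | ε

P → f f becomes P → f f P'
P → n n becomes P → n n P'
P → P f f becomes P' → f f P'
Add P' → ε

Resulting grammar:
P → f f P'
P → n n P'
P' → f f P'
P' → ε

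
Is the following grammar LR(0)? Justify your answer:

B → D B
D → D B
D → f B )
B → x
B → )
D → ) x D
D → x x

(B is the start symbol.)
A grammar is LR(0) if no state in the canonical LR(0) collection has:
  - both a shift item (dot before a terminal) and a complete item (shift-reduce conflict), or
  - two or more complete items (reduce-reduce conflict; the accept item [B' → B .] counts as a complete item here).

Augment with B' → B and build the canonical LR(0) collection (I0 = CLOSURE({[B' → . B]}), then GOTO on every symbol after a dot until no new states appear). It has 15 states:
  I0: { [B → . )], [B → . D B], [B → . x], [B' → . B], [D → . ) x D], [D → . D B], [D → . f B )], [D → . x x] }  — shift
  I1: { [B → ) .], [D → ) . x D] }  — shift, reduce
  I2: { [B' → B .] }  — accept
  I3: { [B → . )], [B → . D B], [B → . x], [B → D . B], [D → . ) x D], [D → . D B], [D → . f B )], [D → . x x], [D → D . B] }  — shift
  I4: { [B → . )], [B → . D B], [B → . x], [D → . ) x D], [D → . D B], [D → . f B )], [D → . x x], [D → f . B )] }  — shift
  I5: { [B → x .], [D → x . x] }  — shift, reduce
  I6: { [D → x x .] }  — reduce
  I7: { [D → f B . )] }  — shift
  I8: { [D → f B ) .] }  — reduce
  I9: { [B → D B .], [D → D B .] }  — 2 reduces
  I10: { [D → ) x . D], [D → . ) x D], [D → . D B], [D → . f B )], [D → . x x] }  — shift
  I11: { [D → ) . x D] }  — shift
  I12: { [B → . )], [B → . D B], [B → . x], [D → ) x D .], [D → . ) x D], [D → . D B], [D → . f B )], [D → . x x], [D → D . B] }  — shift, reduce
  I13: { [D → x . x] }  — shift
  I14: { [D → D B .] }  — reduce

Conflict in state I1:
  Shift-reduce conflict between [B → ) .] and [D → ) . x D]
So the grammar is NOT LR(0).

Answer: No. Shift-reduce conflict between [B → ) .] and [D → ) . x D]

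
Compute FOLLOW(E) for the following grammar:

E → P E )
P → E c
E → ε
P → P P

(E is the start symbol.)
{ $, ')', 'c' }

To compute FOLLOW(E), find every occurrence of E on a right-hand side N → α E β: add FIRST(β) \ {ε}, and if β is empty or nullable also add FOLLOW(N). Iterate to a fixed point.

E is the start symbol, so $ ∈ FOLLOW(E).
In E → P E ): E is followed by ')', add FIRST(')') \ {ε} = { ')' }
In P → E c: E is followed by c, add FIRST(c) \ {ε} = { 'c' }

Taking the union: FOLLOW(E) = { $, ')', 'c' }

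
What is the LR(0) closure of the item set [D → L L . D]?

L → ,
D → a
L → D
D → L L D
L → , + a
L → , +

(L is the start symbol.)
Start with: [D → L L . D]
  [D → L L . D] has the dot before D: add [D → . a], [D → . L L D]
  [D → . L L D] has the dot before L: add [L → . ,], [L → . D], [L → . , + a], [L → . , +]
No further items can be added.

CLOSURE = { [D → . L L D], [D → . a], [D → L L . D], [L → . , + a], [L → . , +], [L → . ,], [L → . D] }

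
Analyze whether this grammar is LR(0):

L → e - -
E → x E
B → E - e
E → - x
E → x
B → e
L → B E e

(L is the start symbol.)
No. Shift-reduce conflict between [B → e .] and [L → e . - -]

A grammar is LR(0) if no state in the canonical LR(0) collection has:
  - both a shift item (dot before a terminal) and a complete item (shift-reduce conflict), or
  - two or more complete items (reduce-reduce conflict; the accept item [L' → L .] counts as a complete item here).

Augment with L' → L and build the canonical LR(0) collection (I0 = CLOSURE({[L' → . L]}), then GOTO on every symbol after a dot until no new states appear). It has 15 states:
  I0: { [B → . E - e], [B → . e], [E → . - x], [E → . x E], [E → . x], [L → . B E e], [L → . e - -], [L' → . L] }  — shift
  I1: { [E → - . x] }  — shift
  I2: { [E → . - x], [E → . x E], [E → . x], [L → B . E e] }  — shift
  I3: { [B → E . - e] }  — shift
  I4: { [L' → L .] }  — accept
  I5: { [B → e .], [L → e . - -] }  — shift, reduce
  I6: { [E → . - x], [E → . x E], [E → . x], [E → x . E], [E → x .] }  — shift, reduce
  I7: { [E → x E .] }  — reduce
  I8: { [L → e - . -] }  — shift
  I9: { [L → e - - .] }  — reduce
  I10: { [B → E - . e] }  — shift
  I11: { [B → E - e .] }  — reduce
  I12: { [L → B E . e] }  — shift
  I13: { [L → B E e .] }  — reduce
  I14: { [E → - x .] }  — reduce

Conflict in state I5:
  Shift-reduce conflict between [B → e .] and [L → e . - -]
So the grammar is NOT LR(0).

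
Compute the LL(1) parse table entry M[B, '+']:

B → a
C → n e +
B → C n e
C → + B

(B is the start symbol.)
B → C n e

To find M[B, '+'], we find productions for B where '+' is in the predict set (PREDICT(N → α) = (FIRST(α) \ {ε}) ∪ (FOLLOW(N) if α ⇒* ε)).

Relevant sets:
  FIRST(C) = { '+', 'n' }

B → a: PREDICT = { 'a' }
B → C n e: PREDICT = { '+', 'n' }
  '+' is in predict set, so this production goes in M[B, '+']

M[B, '+'] = B → C n e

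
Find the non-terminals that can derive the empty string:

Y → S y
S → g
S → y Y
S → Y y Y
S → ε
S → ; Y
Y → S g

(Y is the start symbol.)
A non-terminal is nullable if it can derive ε (the empty string): either it has an ε-production, or it has a production whose right-hand side consists entirely of nullable non-terminals.

ε-productions: S → ε
So S is immediately nullable.
No further non-terminal can be added: every production for the remaining non-terminals contains a terminal or a non-nullable non-terminal.
Nullable = { 'S' }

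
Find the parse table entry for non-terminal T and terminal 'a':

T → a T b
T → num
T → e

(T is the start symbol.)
To find M[T, 'a'], we find productions for T where 'a' is in the predict set (PREDICT(N → α) = (FIRST(α) \ {ε}) ∪ (FOLLOW(N) if α ⇒* ε)).

T → a T b: PREDICT = { 'a' }
  'a' is in predict set, so this production goes in M[T, 'a']
T → num: PREDICT = { 'num' }
T → e: PREDICT = { 'e' }

M[T, 'a'] = T → a T b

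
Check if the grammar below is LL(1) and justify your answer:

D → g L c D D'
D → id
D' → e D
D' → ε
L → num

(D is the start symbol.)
A grammar is LL(1) if for each non-terminal N with multiple productions, the predict sets of those productions are pairwise disjoint, where PREDICT(N → α) = (FIRST(α) \ {ε}) ∪ (FOLLOW(N) if α ⇒* ε).

Relevant sets:
  FOLLOW(D') = { $, 'e' }

For D:
  PREDICT(D → g L c D D') = { 'g' }
  PREDICT(D → id) = { 'id' }
For D':
  PREDICT(D' → e D) = { 'e' }
  PREDICT(D' → ε) = { $, 'e' }
L has a single production, so nothing to check there.

Conflict found: Predict set conflict for D': { 'e' }
The grammar is NOT LL(1).

Answer: No. Predict set conflict for D': { 'e' }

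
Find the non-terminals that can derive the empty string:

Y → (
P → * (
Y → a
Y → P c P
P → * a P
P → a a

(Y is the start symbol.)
None

A non-terminal is nullable if it can derive ε (the empty string): either it has an ε-production, or it has a production whose right-hand side consists entirely of nullable non-terminals.

There are no ε-productions, so no non-terminal can derive ε.
No non-terminals are nullable.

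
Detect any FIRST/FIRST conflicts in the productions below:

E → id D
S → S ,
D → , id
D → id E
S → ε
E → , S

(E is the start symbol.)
No FIRST/FIRST conflicts.

FIRST sets of the non-terminals at (or reachable through a nullable prefix from) the front of some alternative:
  FIRST(S) = { ',', ε }

Productions for E:
  E → id D: FIRST = { 'id' }
  E → , S: FIRST = { ',' }
Productions for S:
  S → S ,: FIRST = { ',' }
  S → ε: FIRST = { ε }
Productions for D:
  D → , id: FIRST = { ',' }
  D → id E: FIRST = { 'id' }

All alternatives of each non-terminal have pairwise disjoint FIRST sets.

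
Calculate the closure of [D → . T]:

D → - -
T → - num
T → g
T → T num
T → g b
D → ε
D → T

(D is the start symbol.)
{ [D → . T], [T → . - num], [T → . T num], [T → . g b], [T → . g] }

Start with: [D → . T]
  [D → . T] has the dot before T: add [T → . - num], [T → . g], [T → . T num], [T → . g b]
No further items can be added.

CLOSURE = { [D → . T], [T → . - num], [T → . T num], [T → . g b], [T → . g] }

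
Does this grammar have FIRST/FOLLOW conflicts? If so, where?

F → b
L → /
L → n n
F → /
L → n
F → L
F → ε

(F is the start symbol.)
No FIRST/FOLLOW conflicts.

A FIRST/FOLLOW conflict occurs when a non-terminal N has a nullable alternative N → β (β ⇒* ε) and another alternative N → α with FIRST(α) ∩ FOLLOW(N) ≠ ∅: on such a lookahead the parser cannot decide between expanding α and letting N vanish via β.

Nullable non-terminals: F.
FIRST sets used below: FIRST(L) = { '/', 'n' }

F: nullable alternative(s) F → ε; FOLLOW(F) = { $ }
  F → b: FIRST \ {ε} = { 'b' } — disjoint from FOLLOW(F)
  F → /: FIRST \ {ε} = { '/' } — disjoint from FOLLOW(F)
  F → L: FIRST \ {ε} = { '/', 'n' } — disjoint from FOLLOW(F)
  F → ε: FIRST \ {ε} = { } — this is the only nullable alternative, skip

L has no nullable alternative, so no FIRST/FOLLOW check is needed there.

No FIRST/FOLLOW conflicts found.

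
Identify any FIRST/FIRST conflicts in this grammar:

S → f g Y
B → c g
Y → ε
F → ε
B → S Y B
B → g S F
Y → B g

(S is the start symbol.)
A FIRST/FIRST conflict occurs when two productions N → α and N → β for the same non-terminal have FIRST(α) ∩ FIRST(β) ≠ ∅ (with ε ∈ FIRST of a nullable right-hand side, so two nullable alternatives also conflict).

FIRST sets of the non-terminals at (or reachable through a nullable prefix from) the front of some alternative:
  FIRST(S) = { 'f' }
  FIRST(B) = { 'c', 'f', 'g' }

Productions for B:
  B → c g: FIRST = { 'c' }
  B → S Y B: FIRST = { 'f' }
  B → g S F: FIRST = { 'g' }
Productions for Y:
  Y → ε: FIRST = { ε }
  Y → B g: FIRST = { 'c', 'f', 'g' }
S, F have only one production, so no FIRST/FIRST conflict is possible there.

All alternatives of each non-terminal have pairwise disjoint FIRST sets.

Answer: No FIRST/FIRST conflicts.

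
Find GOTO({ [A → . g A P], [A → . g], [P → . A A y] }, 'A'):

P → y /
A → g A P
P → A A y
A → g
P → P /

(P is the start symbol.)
{ [A → . g A P], [A → . g], [P → A . A y] }

GOTO(I, 'A') = CLOSURE({ [A → αX.β] : [A → α.Xβ] ∈ I, X = 'A' })

Items with dot before 'A', with the dot advanced:
  [P → . A A y] → [P → A . A y]
Closure of the advanced items:
  [P → A . A y] has the dot before A: add [A → . g A P], [A → . g]

GOTO = { [A → . g A P], [A → . g], [P → A . A y] }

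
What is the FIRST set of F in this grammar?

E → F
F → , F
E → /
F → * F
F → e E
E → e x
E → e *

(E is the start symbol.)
{ '*', ',', 'e' }

From F → , F:
  - ',' is a terminal: add ',' and stop
From F → * F:
  - '*' is a terminal: add '*' and stop
From F → e E:
  - e is a terminal: add 'e' and stop

Collecting: FIRST(F) = { '*', ',', 'e' }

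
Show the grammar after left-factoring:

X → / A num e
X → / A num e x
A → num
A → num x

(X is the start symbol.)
X → / A num e X'
X' → ε
X' → x
A → num A'
A' → ε
A' → x

Left-factoring transforms A → αβ₁ | αβ₂ into A → αA' and A' → β₁ | β₂
(α is the longest common prefix among the alternatives). Repeat until
no nonterminal has two alternatives with a common prefix.

Round 1: X has alternatives sharing prefix '/ A num e'. Introduce X': X → / A num e X'
  Add: X' → ε
  Add: X' → x

Round 2: A has alternatives sharing prefix 'num'. Introduce A': A → num A'
  Add: A' → ε
  Add: A' → x

No remaining common prefixes — done.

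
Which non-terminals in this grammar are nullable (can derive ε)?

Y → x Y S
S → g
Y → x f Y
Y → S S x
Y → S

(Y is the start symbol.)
A non-terminal is nullable if it can derive ε (the empty string): either it has an ε-production, or it has a production whose right-hand side consists entirely of nullable non-terminals.

There are no ε-productions, so no non-terminal can derive ε.
No non-terminals are nullable.

Answer: None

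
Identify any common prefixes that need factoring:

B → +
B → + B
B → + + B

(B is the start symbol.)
Left-factoring is needed when two productions for the same non-terminal
share a common prefix on the right-hand side.

Productions for B:
  B → +
  B → + B
  B → + + B

Found common prefix '+' in productions for B

Answer: Yes, B has productions with common prefix '+'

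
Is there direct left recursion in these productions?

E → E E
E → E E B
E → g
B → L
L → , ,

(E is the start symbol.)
Yes, E is left-recursive

E → E E: LEFT RECURSIVE (starts with E)
E → E E B: LEFT RECURSIVE (starts with E)
E → g: starts with g
B → L: starts with L
L → , ,: starts with ','

The grammar has direct left recursion on: E.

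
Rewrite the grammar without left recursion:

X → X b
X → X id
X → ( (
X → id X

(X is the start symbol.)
X → ( ( X'
X → id X X'
X' → b X'
X' → id X'
X' → ε

X is directly left-recursive. The standard transformation for
  A → A α₁ | ... | A α_m | β₁ | ... | β_n
is
  A  → β₁ A' | ... | β_n A'
  A' → α₁ A' | ... | α_m A' | ε

X → ( ( becomes X → ( ( X'
X → id X becomes X → id X X'
X → X b becomes X' → b X'
X → X id becomes X' → id X'
Add X' → ε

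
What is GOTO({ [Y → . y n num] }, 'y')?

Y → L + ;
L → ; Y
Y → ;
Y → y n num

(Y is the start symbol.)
{ [Y → y . n num] }

GOTO(I, 'y') = CLOSURE({ [A → αX.β] : [A → α.Xβ] ∈ I, X = 'y' })

Items with dot before 'y', with the dot advanced:
  [Y → . y n num] → [Y → y . n num]
Closure adds nothing (no advanced item has the dot before a non-terminal).

GOTO = { [Y → y . n num] }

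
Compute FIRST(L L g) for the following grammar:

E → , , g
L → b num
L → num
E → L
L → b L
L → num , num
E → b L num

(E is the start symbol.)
FIRST sets of the non-terminals involved (from the grammar, by fixed-point iteration):
  FIRST(L) = { 'b', 'num' }

To compute FIRST(L L g), process the symbols left to right:
Symbol L is a non-terminal. Add FIRST(L) \ {ε} = { 'b', 'num' }
L is not nullable (ε ∉ FIRST(L)), so stop here.
FIRST(L L g) = { 'b', 'num' }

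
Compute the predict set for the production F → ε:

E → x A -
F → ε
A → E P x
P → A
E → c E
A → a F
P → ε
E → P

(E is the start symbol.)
{ $, '-', 'a', 'c', 'x' }

PREDICT(F → ε) = (FIRST(RHS) \ {ε}) ∪ (FOLLOW(F) if ε ∈ FIRST(RHS), i.e. RHS ⇒* ε)
The right-hand side is ε (FIRST(ε) = { ε }), so the predict set is FOLLOW(F) = { $, '-', 'a', 'c', 'x' }
PREDICT(F → ε) = { $, '-', 'a', 'c', 'x' }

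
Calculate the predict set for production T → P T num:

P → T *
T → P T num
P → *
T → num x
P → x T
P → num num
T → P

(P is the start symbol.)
{ '*', 'num', 'x' }

PREDICT(T → P T num) = (FIRST(RHS) \ {ε}) ∪ (FOLLOW(T) if ε ∈ FIRST(RHS), i.e. RHS ⇒* ε)
FIRST(P) = { '*', 'num', 'x' }
FIRST(P T num) = { '*', 'num', 'x' }
ε ∉ FIRST(P T num), so FOLLOW(T) is not added.
PREDICT(T → P T num) = { '*', 'num', 'x' }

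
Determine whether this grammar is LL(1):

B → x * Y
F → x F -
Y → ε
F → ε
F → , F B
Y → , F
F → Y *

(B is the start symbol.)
Relevant sets:
  FIRST(Y) = { ',', ε }
  FOLLOW(F) = { $, '*', '-', 'x' }
  FOLLOW(Y) = { $, '*', '-', 'x' }

For F:
  PREDICT(F → x F '-') = { 'x' }
  PREDICT(F → ε) = { $, '*', '-', 'x' }
  PREDICT(F → ',' F B) = { ',' }
  PREDICT(F → Y '*') = { '*', ',' }
For Y:
  PREDICT(Y → ε) = { $, '*', '-', 'x' }
  PREDICT(Y → ',' F) = { ',' }
B has a single production, so nothing to check there.

Conflict found: Predict set conflict for F: { 'x' }
The grammar is NOT LL(1).

Answer: No. Predict set conflict for F: { 'x' }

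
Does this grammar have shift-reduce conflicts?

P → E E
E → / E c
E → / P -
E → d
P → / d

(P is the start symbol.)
Augment with P' → P and build the canonical LR(0) collection (I0 = CLOSURE({[P' → . P]}), then GOTO on every symbol after a dot until no new states appear). It has 12 states:
  I0: { [E → . / E c], [E → . / P -], [E → . d], [P → . / d], [P → . E E], [P' → . P] }  — shift
  I1: { [E → . / E c], [E → . / P -], [E → . d], [E → / . E c], [E → / . P -], [P → . / d], [P → . E E], [P → / . d] }  — shift
  I2: { [E → . / E c], [E → . / P -], [E → . d], [P → E . E] }  — shift
  I3: { [P' → P .] }  — accept
  I4: { [E → d .] }  — reduce
  I5: { [E → . / E c], [E → . / P -], [E → . d], [E → / . E c], [E → / . P -], [P → . / d], [P → . E E] }  — shift
  I6: { [P → E E .] }  — reduce
  I7: { [E → . / E c], [E → . / P -], [E → . d], [E → / E . c], [P → E . E] }  — shift
  I8: { [E → / P . -] }  — shift
  I9: { [E → / P - .] }  — reduce
  I10: { [E → / E c .] }  — reduce
  I11: { [E → d .], [P → / d .] }  — 2 reduces

No state contains both a complete item and a shift item.

Answer: No shift-reduce conflicts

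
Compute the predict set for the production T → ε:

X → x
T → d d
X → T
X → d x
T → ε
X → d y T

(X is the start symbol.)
{ $ }

PREDICT(T → ε) = (FIRST(RHS) \ {ε}) ∪ (FOLLOW(T) if ε ∈ FIRST(RHS), i.e. RHS ⇒* ε)
The right-hand side is ε (FIRST(ε) = { ε }), so the predict set is FOLLOW(T) = { $ }
PREDICT(T → ε) = { $ }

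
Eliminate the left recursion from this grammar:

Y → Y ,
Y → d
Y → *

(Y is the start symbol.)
Y → d Y'
Y → * Y'
Y' → , Y'
Y' → ε

Y is directly left-recursive. The standard transformation for
  A → A α₁ | ... | A α_m | β₁ | ... | β_n
is
  A  → β₁ A' | ... | β_n A'
  A' → α₁ A' | ... | α_m A' | ε

Y → d becomes Y → d Y'
Y → * becomes Y → * Y'
Y → Y , becomes Y' → , Y'
Add Y' → ε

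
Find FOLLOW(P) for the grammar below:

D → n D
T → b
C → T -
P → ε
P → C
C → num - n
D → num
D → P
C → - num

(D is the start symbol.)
{ $ }

To compute FOLLOW(P), find every occurrence of P on a right-hand side N → α P β: add FIRST(β) \ {ε}, and if β is empty or nullable also add FOLLOW(N). Iterate to a fixed point.

In D → P: P is at the end, add FOLLOW(D)

The FOLLOW sets referred to above (computed the same way, to a fixed point):
  FOLLOW(D) = { $ }

Taking the union: FOLLOW(P) = { $ }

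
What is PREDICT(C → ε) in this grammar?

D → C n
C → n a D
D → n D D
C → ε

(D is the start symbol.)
{ 'n' }

PREDICT(C → ε) = (FIRST(RHS) \ {ε}) ∪ (FOLLOW(C) if ε ∈ FIRST(RHS), i.e. RHS ⇒* ε)
The right-hand side is ε (FIRST(ε) = { ε }), so the predict set is FOLLOW(C) = { 'n' }
PREDICT(C → ε) = { 'n' }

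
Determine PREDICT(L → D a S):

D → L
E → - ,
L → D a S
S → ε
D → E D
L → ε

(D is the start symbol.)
{ '-', 'a' }

PREDICT(L → D a S) = (FIRST(RHS) \ {ε}) ∪ (FOLLOW(L) if ε ∈ FIRST(RHS), i.e. RHS ⇒* ε)
FIRST(D) = { '-', 'a', ε }
FIRST(D a S) = { '-', 'a' }
ε ∉ FIRST(D a S), so FOLLOW(L) is not added.
PREDICT(L → D a S) = { '-', 'a' }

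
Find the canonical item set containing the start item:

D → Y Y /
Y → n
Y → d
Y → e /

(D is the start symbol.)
{ [D → . Y Y /], [D' → . D], [Y → . d], [Y → . e /], [Y → . n] }

First, augment the grammar with D' → D
I₀ = CLOSURE({ [D' → . D] }):
  [D' → . D] has the dot before D: add [D → . Y Y /]
  [D → . Y Y /] has the dot before Y: add [Y → . n], [Y → . d], [Y → . e /]
No further items can be added.

I₀ = { [D → . Y Y /], [D' → . D], [Y → . d], [Y → . e /], [Y → . n] }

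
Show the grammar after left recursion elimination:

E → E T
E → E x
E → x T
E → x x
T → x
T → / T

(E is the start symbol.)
E → x T E'
E → x x E'
E' → T E'
E' → x E'
E' → ε
T → x
T → / T

E is directly left-recursive. The standard transformation for
  A → A α₁ | ... | A α_m | β₁ | ... | β_n
is
  A  → β₁ A' | ... | β_n A'
  A' → α₁ A' | ... | α_m A' | ε

E → x T becomes E → x T E'
E → x x becomes E → x x E'
E → E T becomes E' → T E'
E → E x becomes E' → x E'
Add E' → ε

Productions for other non-terminals are unchanged:
  T → x
  T → / T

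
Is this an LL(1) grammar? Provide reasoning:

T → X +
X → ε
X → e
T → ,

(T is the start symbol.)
A grammar is LL(1) if for each non-terminal N with multiple productions, the predict sets of those productions are pairwise disjoint, where PREDICT(N → α) = (FIRST(α) \ {ε}) ∪ (FOLLOW(N) if α ⇒* ε).

Relevant sets:
  FIRST(X) = { 'e', ε }
  FOLLOW(X) = { '+' }

For T:
  PREDICT(T → X '+') = { '+', 'e' }
  PREDICT(T → ',') = { ',' }
For X:
  PREDICT(X → ε) = { '+' }
  PREDICT(X → e) = { 'e' }

All predict sets are disjoint. The grammar IS LL(1).

Answer: Yes, the grammar is LL(1).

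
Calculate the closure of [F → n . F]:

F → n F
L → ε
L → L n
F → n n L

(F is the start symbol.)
Start with: [F → n . F]
  [F → n . F] has the dot before F: add [F → . n F], [F → . n n L]
No further items can be added.

CLOSURE = { [F → . n F], [F → . n n L], [F → n . F] }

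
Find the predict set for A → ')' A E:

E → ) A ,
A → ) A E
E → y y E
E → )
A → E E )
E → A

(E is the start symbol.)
PREDICT(A → ')' A E) = (FIRST(RHS) \ {ε}) ∪ (FOLLOW(A) if ε ∈ FIRST(RHS), i.e. RHS ⇒* ε)
FIRST(')' A E) = { ')' }
ε ∉ FIRST(')' A E), so FOLLOW(A) is not added.
PREDICT(A → ')' A E) = { ')' }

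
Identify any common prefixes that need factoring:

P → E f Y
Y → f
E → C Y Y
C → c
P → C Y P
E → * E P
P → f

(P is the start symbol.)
Left-factoring is needed when two productions for the same non-terminal
share a common prefix on the right-hand side.

Productions for P:
  P → E f Y
  P → C Y P
  P → f
Productions for E:
  E → C Y Y
  E → * E P

No common prefixes found.

Answer: No, left-factoring is not needed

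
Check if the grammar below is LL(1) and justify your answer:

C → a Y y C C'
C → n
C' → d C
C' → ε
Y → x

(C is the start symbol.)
No. Predict set conflict for C': { 'd' }

A grammar is LL(1) if for each non-terminal N with multiple productions, the predict sets of those productions are pairwise disjoint, where PREDICT(N → α) = (FIRST(α) \ {ε}) ∪ (FOLLOW(N) if α ⇒* ε).

Relevant sets:
  FOLLOW(C') = { $, 'd' }

For C:
  PREDICT(C → a Y y C C') = { 'a' }
  PREDICT(C → n) = { 'n' }
For C':
  PREDICT(C' → d C) = { 'd' }
  PREDICT(C' → ε) = { $, 'd' }
Y has a single production, so nothing to check there.

Conflict found: Predict set conflict for C': { 'd' }
The grammar is NOT LL(1).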